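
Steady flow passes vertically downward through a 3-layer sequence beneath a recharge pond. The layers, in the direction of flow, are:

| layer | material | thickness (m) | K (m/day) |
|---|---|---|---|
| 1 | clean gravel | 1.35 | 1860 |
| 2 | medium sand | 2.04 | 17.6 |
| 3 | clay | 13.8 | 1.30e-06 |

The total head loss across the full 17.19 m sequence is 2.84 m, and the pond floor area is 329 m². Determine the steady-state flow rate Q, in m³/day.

Flow is perpendicular to layering, so the layers act in series and the equivalent K is the thickness-weighted harmonic mean.
Total thickness L = 1.35 + 2.04 + 13.8 = 17.19 m.
Σ(b_i/K_i) = 1.35/1860 + 2.04/17.6 + 13.8/1.30e-06 = 1.062e+07 d.
K_eq = L / Σ(b_i/K_i) = 17.19 / 1.062e+07 = 1.619e-06 m/day.
Q = K_eq · A · (Δh/L) = 1.619e-06 × 329 × (2.84/17.19) = 8.802e-05 m³/day.

8.80e-05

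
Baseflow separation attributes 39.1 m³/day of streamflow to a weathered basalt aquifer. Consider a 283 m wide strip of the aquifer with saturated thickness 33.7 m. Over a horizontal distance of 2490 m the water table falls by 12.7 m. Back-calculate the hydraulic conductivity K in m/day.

Cross-sectional area A = 283 × 33.7 = 9537 m².
Hydraulic gradient i = Δh / L = 12.7 / 2490 = 0.005100.
From Q = K·A·i, K = Q / (A·i) = 39.1 / (9537 × 0.005100) = 0.8038 m/day.

0.804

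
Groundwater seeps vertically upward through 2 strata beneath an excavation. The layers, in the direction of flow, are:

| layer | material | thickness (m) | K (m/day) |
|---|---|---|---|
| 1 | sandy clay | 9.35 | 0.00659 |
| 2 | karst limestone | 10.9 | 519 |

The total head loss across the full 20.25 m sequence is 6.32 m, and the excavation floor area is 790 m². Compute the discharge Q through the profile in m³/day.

3.52

Flow is perpendicular to layering, so the layers act in series and the equivalent K is the thickness-weighted harmonic mean.
Total thickness L = 9.35 + 10.9 = 20.25 m.
Σ(b_i/K_i) = 9.35/0.00659 + 10.9/519 = 1419 d.
K_eq = L / Σ(b_i/K_i) = 20.25 / 1419 = 0.01427 m/day.
Q = K_eq · A · (Δh/L) = 0.01427 × 790 × (6.32/20.25) = 3.519 m³/day.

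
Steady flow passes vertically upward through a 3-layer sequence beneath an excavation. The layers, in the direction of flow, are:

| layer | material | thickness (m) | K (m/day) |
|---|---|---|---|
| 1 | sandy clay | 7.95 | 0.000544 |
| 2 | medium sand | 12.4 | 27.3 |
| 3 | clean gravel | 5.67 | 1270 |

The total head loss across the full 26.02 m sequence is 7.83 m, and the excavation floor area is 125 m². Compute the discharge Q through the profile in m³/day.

Flow is perpendicular to layering, so the layers act in series and the equivalent K is the thickness-weighted harmonic mean.
Total thickness L = 7.95 + 12.4 + 5.67 = 26.02 m.
Σ(b_i/K_i) = 7.95/0.000544 + 12.4/27.3 + 5.67/1270 = 14614 d.
K_eq = L / Σ(b_i/K_i) = 26.02 / 14614 = 0.001780 m/day.
Q = K_eq · A · (Δh/L) = 0.001780 × 125 × (7.83/26.02) = 0.06697 m³/day.

0.0670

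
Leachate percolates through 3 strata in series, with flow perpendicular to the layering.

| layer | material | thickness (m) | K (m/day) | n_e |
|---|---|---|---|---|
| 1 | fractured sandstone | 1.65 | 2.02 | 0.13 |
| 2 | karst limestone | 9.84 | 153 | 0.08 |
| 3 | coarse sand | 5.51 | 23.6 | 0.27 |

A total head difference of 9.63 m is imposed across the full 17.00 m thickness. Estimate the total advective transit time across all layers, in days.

0.288

With flow normal to the layers, continuity requires the same specific discharge q through every layer.
Σ(b_i/K_i) = 1.65/2.02 + 9.84/153 + 5.51/23.6 = 1.115 d.
q = Δh / Σ(b_i/K_i) = 9.63 / 1.115 = 8.640 m/day.
In each layer the seepage velocity is v_i = q/n_i, so the layer transit time is t_i = b_i·n_i / q:
  layer 1 (fractured sandstone): t_1 = 1.65 × 0.13 / 8.640 = 0.02483 d
  layer 2 (karst limestone): t_2 = 9.84 × 0.08 / 8.640 = 0.09111 d
  layer 3 (coarse sand): t_3 = 5.51 × 0.27 / 8.640 = 0.1722 d
Total t = Σ t_i = 0.2881 days.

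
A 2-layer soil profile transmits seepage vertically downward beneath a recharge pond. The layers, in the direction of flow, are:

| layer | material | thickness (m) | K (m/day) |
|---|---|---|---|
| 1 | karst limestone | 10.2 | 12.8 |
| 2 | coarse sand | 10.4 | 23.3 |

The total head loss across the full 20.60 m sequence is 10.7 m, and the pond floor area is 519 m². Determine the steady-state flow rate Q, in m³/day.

4470

Flow is perpendicular to layering, so the layers act in series and the equivalent K is the thickness-weighted harmonic mean.
Total thickness L = 10.2 + 10.4 = 20.60 m.
Σ(b_i/K_i) = 10.2/12.8 + 10.4/23.3 = 1.243 d.
K_eq = L / Σ(b_i/K_i) = 20.60 / 1.243 = 16.57 m/day.
Q = K_eq · A · (Δh/L) = 16.57 × 519 × (10.7/20.60) = 4467 m³/day.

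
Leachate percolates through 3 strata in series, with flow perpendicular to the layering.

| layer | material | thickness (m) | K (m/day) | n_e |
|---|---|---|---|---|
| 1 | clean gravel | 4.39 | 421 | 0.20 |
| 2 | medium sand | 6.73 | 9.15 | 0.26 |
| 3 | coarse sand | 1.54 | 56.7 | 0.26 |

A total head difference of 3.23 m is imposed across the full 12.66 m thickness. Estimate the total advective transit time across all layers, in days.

With flow normal to the layers, continuity requires the same specific discharge q through every layer.
Σ(b_i/K_i) = 4.39/421 + 6.73/9.15 + 1.54/56.7 = 0.7731 d.
q = Δh / Σ(b_i/K_i) = 3.23 / 0.7731 = 4.178 m/day.
In each layer the seepage velocity is v_i = q/n_i, so the layer transit time is t_i = b_i·n_i / q:
  layer 1 (clean gravel): t_1 = 4.39 × 0.20 / 4.178 = 0.2102 d
  layer 2 (medium sand): t_2 = 6.73 × 0.26 / 4.178 = 0.4188 d
  layer 3 (coarse sand): t_3 = 1.54 × 0.26 / 4.178 = 0.09584 d
Total t = Σ t_i = 0.7248 days.

0.725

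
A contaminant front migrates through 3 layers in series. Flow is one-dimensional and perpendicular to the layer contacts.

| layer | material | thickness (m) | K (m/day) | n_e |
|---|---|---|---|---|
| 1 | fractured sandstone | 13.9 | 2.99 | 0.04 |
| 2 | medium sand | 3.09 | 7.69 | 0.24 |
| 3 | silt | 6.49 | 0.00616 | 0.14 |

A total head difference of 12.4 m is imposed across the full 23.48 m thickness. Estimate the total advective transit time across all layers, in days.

With flow normal to the layers, continuity requires the same specific discharge q through every layer.
Σ(b_i/K_i) = 13.9/2.99 + 3.09/7.69 + 6.49/0.00616 = 1059 d.
q = Δh / Σ(b_i/K_i) = 12.4 / 1059 = 0.01171 m/day.
In each layer the seepage velocity is v_i = q/n_i, so the layer transit time is t_i = b_i·n_i / q:
  layer 1 (fractured sandstone): t_1 = 13.9 × 0.04 / 0.01171 = 47.47 d
  layer 2 (medium sand): t_2 = 3.09 × 0.24 / 0.01171 = 63.31 d
  layer 3 (silt): t_3 = 6.49 × 0.14 / 0.01171 = 77.57 d
Total t = Σ t_i = 188.3 days.

188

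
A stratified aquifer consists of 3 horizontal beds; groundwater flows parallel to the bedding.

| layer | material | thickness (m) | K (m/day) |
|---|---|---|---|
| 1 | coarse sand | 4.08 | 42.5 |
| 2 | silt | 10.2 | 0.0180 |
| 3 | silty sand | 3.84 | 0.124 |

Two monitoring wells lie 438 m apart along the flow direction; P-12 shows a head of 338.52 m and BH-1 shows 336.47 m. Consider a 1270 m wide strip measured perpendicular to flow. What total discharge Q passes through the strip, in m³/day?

Flow is parallel to layering, so each bed carries its own Darcy discharge and the transmissivities add.
Σ(K_i·b_i) = 42.5×4.08 + 0.0180×10.2 + 0.124×3.84 = 174.1 m²/day.
Hydraulic gradient i = (338.52 − 336.47) / 438 = 2.05 / 438 = 0.004680.
Q = Σ(K_i·b_i) · W · i = 174.1 × 1270 × 0.004680 = 1035 m³/day.

1030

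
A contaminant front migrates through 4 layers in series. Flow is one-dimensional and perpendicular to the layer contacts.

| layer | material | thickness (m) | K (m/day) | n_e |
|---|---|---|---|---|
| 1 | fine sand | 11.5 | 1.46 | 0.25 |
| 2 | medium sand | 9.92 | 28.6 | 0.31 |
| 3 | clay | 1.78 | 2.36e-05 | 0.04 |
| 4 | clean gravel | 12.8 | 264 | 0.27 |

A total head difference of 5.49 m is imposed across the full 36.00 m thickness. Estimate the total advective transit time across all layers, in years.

With flow normal to the layers, continuity requires the same specific discharge q through every layer.
Σ(b_i/K_i) = 11.5/1.46 + 9.92/28.6 + 1.78/2.36e-05 + 12.8/264 = 75432 d.
q = Δh / Σ(b_i/K_i) = 5.49 / 75432 = 7.278e-05 m/day.
In each layer the seepage velocity is v_i = q/n_i, so the layer transit time is t_i = b_i·n_i / q:
  layer 1 (fine sand): t_1 = 11.5 × 0.25 / 7.278e-05 = 39502 d
  layer 2 (medium sand): t_2 = 9.92 × 0.31 / 7.278e-05 = 42253 d
  layer 3 (clay): t_3 = 1.78 × 0.04 / 7.278e-05 = 978.3 d
  layer 4 (clean gravel): t_4 = 12.8 × 0.27 / 7.278e-05 = 47485 d
Total t = Σ t_i = 1.302e+05 days = 356.5 years.

357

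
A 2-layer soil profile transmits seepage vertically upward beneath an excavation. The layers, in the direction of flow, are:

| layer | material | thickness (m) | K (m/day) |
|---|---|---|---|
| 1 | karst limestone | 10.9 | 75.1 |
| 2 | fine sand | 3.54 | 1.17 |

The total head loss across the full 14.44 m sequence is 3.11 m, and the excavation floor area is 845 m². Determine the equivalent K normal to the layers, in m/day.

Flow is perpendicular to layering, so the layers act in series and the equivalent K is the thickness-weighted harmonic mean.
Total thickness L = 10.9 + 3.54 = 14.44 m.
Σ(b_i/K_i) = 10.9/75.1 + 3.54/1.17 = 3.171 d.
K_eq = L / Σ(b_i/K_i) = 14.44 / 3.171 = 4.554 m/day.

4.55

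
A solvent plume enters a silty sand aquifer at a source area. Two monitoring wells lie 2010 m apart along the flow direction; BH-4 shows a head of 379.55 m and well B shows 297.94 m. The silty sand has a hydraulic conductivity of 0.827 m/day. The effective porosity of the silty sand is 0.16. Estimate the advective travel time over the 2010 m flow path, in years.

Hydraulic gradient i = (379.55 − 297.94) / 2010 = 81.61 / 2010 = 0.04060.
Darcy flux q = K · i = 0.8270 × 0.04060 = 0.03358 m/day.
Seepage velocity v = q / n_e = 0.03358 / 0.16 = 0.2099 m/day.
Travel time t = L / v = 2010 / 0.2099 = 9578 days = 26.22 years.

26.2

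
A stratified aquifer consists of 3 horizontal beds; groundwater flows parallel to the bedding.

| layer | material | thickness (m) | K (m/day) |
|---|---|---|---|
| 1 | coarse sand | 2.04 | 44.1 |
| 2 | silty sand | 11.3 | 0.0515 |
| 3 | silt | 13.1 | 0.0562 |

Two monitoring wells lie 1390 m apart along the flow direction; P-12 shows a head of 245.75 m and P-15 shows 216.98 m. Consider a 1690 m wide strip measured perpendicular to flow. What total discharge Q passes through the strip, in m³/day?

Flow is parallel to layering, so each bed carries its own Darcy discharge and the transmissivities add.
Σ(K_i·b_i) = 44.1×2.04 + 0.0515×11.3 + 0.0562×13.1 = 91.28 m²/day.
Hydraulic gradient i = (245.75 − 216.98) / 1390 = 28.77 / 1390 = 0.02070.
Q = Σ(K_i·b_i) · W · i = 91.28 × 1690 × 0.02070 = 3193 m³/day.

3190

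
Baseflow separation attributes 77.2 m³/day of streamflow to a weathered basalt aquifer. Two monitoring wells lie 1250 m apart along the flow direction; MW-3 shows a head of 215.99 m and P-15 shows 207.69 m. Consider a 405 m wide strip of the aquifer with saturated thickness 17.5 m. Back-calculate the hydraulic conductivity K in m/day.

Cross-sectional area A = 405 × 17.5 = 7088 m².
Hydraulic gradient i = (215.99 − 207.69) / 1250 = 8.3 / 1250 = 0.006640.
From Q = K·A·i, K = Q / (A·i) = 77.2 / (7088 × 0.006640) = 1.640 m/day.

1.64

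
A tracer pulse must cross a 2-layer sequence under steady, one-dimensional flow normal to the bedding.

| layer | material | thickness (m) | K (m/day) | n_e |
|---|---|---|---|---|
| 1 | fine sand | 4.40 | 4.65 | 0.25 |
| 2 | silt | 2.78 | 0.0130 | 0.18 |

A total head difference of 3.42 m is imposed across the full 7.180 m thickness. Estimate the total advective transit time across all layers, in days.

With flow normal to the layers, continuity requires the same specific discharge q through every layer.
Σ(b_i/K_i) = 4.40/4.65 + 2.78/0.0130 = 214.8 d.
q = Δh / Σ(b_i/K_i) = 3.42 / 214.8 = 0.01592 m/day.
In each layer the seepage velocity is v_i = q/n_i, so the layer transit time is t_i = b_i·n_i / q:
  layer 1 (fine sand): t_1 = 4.40 × 0.25 / 0.01592 = 69.09 d
  layer 2 (silt): t_2 = 2.78 × 0.18 / 0.01592 = 31.43 d
Total t = Σ t_i = 100.5 days.

101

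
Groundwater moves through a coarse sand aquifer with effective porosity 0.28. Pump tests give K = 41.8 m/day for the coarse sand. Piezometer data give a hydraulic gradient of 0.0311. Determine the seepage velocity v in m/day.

4.64

Hydraulic gradient i = 0.0311.
Darcy flux q = K · i = 41.80 × 0.03110 = 1.300 m/day.
Seepage velocity v = q / n_e = 1.300 / 0.28 = 4.643 m/day.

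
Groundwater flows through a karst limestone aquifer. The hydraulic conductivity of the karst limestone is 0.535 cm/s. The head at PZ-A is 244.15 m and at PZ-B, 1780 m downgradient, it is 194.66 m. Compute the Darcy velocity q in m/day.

Convert K: 0.535 cm/s × 864 = 462.2 m/day.
Hydraulic gradient i = (244.15 − 194.66) / 1780 = 49.49 / 1780 = 0.02780.
Specific discharge q = K · i = 462.2 × 0.02780 = 12.85 m/day.

12.9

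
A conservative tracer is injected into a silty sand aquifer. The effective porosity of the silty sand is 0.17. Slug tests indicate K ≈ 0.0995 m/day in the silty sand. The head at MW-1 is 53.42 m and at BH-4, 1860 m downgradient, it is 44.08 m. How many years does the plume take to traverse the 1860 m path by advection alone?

1730

Hydraulic gradient i = (53.42 − 44.08) / 1860 = 9.34 / 1860 = 0.005022.
Darcy flux q = K · i = 0.09950 × 0.005022 = 0.0004996 m/day.
Seepage velocity v = q / n_e = 0.0004996 / 0.17 = 0.002939 m/day.
Travel time t = L / v = 1860 / 0.002939 = 6.329e+05 days = 1733 years.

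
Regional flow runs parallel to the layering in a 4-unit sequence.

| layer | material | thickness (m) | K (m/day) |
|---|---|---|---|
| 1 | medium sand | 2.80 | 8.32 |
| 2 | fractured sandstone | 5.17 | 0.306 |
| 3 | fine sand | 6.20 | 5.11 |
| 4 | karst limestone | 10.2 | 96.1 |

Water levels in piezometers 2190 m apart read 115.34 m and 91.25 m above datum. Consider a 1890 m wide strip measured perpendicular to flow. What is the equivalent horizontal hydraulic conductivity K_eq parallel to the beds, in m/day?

Flow is parallel to layering, so each bed carries its own Darcy discharge and the transmissivities add.
Σ(K_i·b_i) = 8.32×2.80 + 0.306×5.17 + 5.11×6.20 + 96.1×10.2 = 1037 m²/day.
Total thickness b = 24.37 m, so K_eq = Σ(K_i·b_i)/b = 42.54 m/day.

42.5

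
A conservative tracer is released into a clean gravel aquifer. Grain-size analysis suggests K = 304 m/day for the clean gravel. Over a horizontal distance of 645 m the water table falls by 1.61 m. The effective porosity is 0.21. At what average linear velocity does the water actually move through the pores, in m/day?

3.61

Hydraulic gradient i = Δh / L = 1.61 / 645 = 0.002496.
Darcy flux q = K · i = 304.0 × 0.002496 = 0.7588 m/day.
Seepage velocity v = q / n_e = 0.7588 / 0.21 = 3.613 m/day.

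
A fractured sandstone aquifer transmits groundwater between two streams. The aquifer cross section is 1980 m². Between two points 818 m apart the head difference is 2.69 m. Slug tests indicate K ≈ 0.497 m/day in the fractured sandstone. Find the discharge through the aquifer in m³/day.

3.24

Hydraulic gradient i = Δh / L = 2.69 / 818 = 0.003289.
Darcy's law: Q = K · A · i = 0.4970 × 1980 × 0.003289 = 3.236 m³/day.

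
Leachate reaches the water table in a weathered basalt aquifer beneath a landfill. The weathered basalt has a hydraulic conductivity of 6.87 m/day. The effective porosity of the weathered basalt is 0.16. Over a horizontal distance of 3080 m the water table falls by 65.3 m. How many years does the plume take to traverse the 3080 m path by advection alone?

Hydraulic gradient i = Δh / L = 65.3 / 3080 = 0.02120.
Darcy flux q = K · i = 6.870 × 0.02120 = 0.1457 m/day.
Seepage velocity v = q / n_e = 0.1457 / 0.16 = 0.9103 m/day.
Travel time t = L / v = 3080 / 0.9103 = 3383 days = 9.263 years.

9.26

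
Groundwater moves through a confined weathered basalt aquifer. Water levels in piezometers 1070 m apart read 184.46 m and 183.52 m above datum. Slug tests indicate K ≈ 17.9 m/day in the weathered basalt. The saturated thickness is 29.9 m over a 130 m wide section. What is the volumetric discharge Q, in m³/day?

61.1

Cross-sectional area A = 130 × 29.9 = 3887 m².
Hydraulic gradient i = (184.46 − 183.52) / 1070 = 0.94 / 1070 = 0.0008785.
Darcy's law: Q = K · A · i = 17.90 × 3887 × 0.0008785 = 61.12 m³/day.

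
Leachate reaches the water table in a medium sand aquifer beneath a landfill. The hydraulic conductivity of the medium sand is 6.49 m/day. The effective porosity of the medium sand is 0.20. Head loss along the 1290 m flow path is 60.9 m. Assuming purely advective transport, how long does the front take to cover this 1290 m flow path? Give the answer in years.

Hydraulic gradient i = Δh / L = 60.9 / 1290 = 0.04721.
Darcy flux q = K · i = 6.490 × 0.04721 = 0.3064 m/day.
Seepage velocity v = q / n_e = 0.3064 / 0.20 = 1.532 m/day.
Travel time t = L / v = 1290 / 1.532 = 842.1 days = 2.305 years.

2.31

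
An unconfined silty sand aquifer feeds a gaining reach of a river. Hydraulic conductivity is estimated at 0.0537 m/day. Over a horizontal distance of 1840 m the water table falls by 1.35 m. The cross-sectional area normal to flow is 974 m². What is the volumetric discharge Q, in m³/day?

Hydraulic gradient i = Δh / L = 1.35 / 1840 = 0.0007337.
Darcy's law: Q = K · A · i = 0.05370 × 974.0 × 0.0007337 = 0.03838 m³/day.

0.0384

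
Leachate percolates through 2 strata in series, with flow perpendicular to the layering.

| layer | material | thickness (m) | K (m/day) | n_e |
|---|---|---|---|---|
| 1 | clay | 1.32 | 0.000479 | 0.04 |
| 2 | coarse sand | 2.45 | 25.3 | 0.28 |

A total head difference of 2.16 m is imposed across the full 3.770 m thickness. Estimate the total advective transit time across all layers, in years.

With flow normal to the layers, continuity requires the same specific discharge q through every layer.
Σ(b_i/K_i) = 1.32/0.000479 + 2.45/25.3 = 2756 d.
q = Δh / Σ(b_i/K_i) = 2.16 / 2756 = 0.0007838 m/day.
In each layer the seepage velocity is v_i = q/n_i, so the layer transit time is t_i = b_i·n_i / q:
  layer 1 (clay): t_1 = 1.32 × 0.04 / 0.0007838 = 67.36 d
  layer 2 (coarse sand): t_2 = 2.45 × 0.28 / 0.0007838 = 875.2 d
Total t = Σ t_i = 942.6 days = 2.581 years.

2.58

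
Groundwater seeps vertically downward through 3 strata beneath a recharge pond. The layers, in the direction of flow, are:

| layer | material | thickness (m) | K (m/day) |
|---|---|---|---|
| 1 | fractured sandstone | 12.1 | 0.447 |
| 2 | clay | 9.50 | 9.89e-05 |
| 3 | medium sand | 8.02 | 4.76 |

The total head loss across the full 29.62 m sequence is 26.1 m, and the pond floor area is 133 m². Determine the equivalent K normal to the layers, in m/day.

Flow is perpendicular to layering, so the layers act in series and the equivalent K is the thickness-weighted harmonic mean.
Total thickness L = 12.1 + 9.50 + 8.02 = 29.62 m.
Σ(b_i/K_i) = 12.1/0.447 + 9.50/9.89e-05 + 8.02/4.76 = 96085 d.
K_eq = L / Σ(b_i/K_i) = 29.62 / 96085 = 0.0003083 m/day.

0.000308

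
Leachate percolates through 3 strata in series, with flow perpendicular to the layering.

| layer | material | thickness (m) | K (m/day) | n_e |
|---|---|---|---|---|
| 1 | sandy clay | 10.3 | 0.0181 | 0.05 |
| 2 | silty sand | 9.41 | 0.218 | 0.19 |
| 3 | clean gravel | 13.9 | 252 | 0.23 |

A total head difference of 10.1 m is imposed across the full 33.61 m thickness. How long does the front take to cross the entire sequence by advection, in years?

With flow normal to the layers, continuity requires the same specific discharge q through every layer.
Σ(b_i/K_i) = 10.3/0.0181 + 9.41/0.218 + 13.9/252 = 612.3 d.
q = Δh / Σ(b_i/K_i) = 10.1 / 612.3 = 0.01650 m/day.
In each layer the seepage velocity is v_i = q/n_i, so the layer transit time is t_i = b_i·n_i / q:
  layer 1 (sandy clay): t_1 = 10.3 × 0.05 / 0.01650 = 31.22 d
  layer 2 (silty sand): t_2 = 9.41 × 0.19 / 0.01650 = 108.4 d
  layer 3 (clean gravel): t_3 = 13.9 × 0.23 / 0.01650 = 193.8 d
Total t = Σ t_i = 333.4 days = 0.9128 years.

0.913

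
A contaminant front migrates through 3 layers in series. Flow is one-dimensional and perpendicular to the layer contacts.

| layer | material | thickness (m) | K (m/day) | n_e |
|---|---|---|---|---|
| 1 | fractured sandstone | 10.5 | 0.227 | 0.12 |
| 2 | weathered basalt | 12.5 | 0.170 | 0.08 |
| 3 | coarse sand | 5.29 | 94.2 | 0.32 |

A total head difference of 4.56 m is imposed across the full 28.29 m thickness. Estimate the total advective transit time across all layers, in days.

With flow normal to the layers, continuity requires the same specific discharge q through every layer.
Σ(b_i/K_i) = 10.5/0.227 + 12.5/0.170 + 5.29/94.2 = 119.8 d.
q = Δh / Σ(b_i/K_i) = 4.56 / 119.8 = 0.03805 m/day.
In each layer the seepage velocity is v_i = q/n_i, so the layer transit time is t_i = b_i·n_i / q:
  layer 1 (fractured sandstone): t_1 = 10.5 × 0.12 / 0.03805 = 33.11 d
  layer 2 (weathered basalt): t_2 = 12.5 × 0.08 / 0.03805 = 26.28 d
  layer 3 (coarse sand): t_3 = 5.29 × 0.32 / 0.03805 = 44.49 d
Total t = Σ t_i = 103.9 days.

104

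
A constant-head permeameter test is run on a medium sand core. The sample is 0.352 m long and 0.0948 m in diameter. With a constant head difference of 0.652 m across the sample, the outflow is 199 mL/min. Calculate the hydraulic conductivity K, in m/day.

21.9

Cross-sectional area A = π·(d/2)² = π × (0.0948/2)² = 0.007058 m².
Convert discharge: 199 mL/min = 3.317e-06 m³/s.
Darcy's law rearranged: K = Q·L / (A·Δh) = 3.317e-06 × 0.352 / (0.007058 × 0.652) = 0.0002537 m/s = 21.92 m/day.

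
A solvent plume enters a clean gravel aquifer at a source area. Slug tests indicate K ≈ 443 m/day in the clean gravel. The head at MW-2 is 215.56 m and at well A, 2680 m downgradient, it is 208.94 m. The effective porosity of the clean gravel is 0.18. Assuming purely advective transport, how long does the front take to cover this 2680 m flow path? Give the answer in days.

441

Hydraulic gradient i = (215.56 − 208.94) / 2680 = 6.62 / 2680 = 0.002470.
Darcy flux q = K · i = 443.0 × 0.002470 = 1.094 m/day.
Seepage velocity v = q / n_e = 1.094 / 0.18 = 6.079 m/day.
Travel time t = L / v = 2680 / 6.079 = 440.8 days.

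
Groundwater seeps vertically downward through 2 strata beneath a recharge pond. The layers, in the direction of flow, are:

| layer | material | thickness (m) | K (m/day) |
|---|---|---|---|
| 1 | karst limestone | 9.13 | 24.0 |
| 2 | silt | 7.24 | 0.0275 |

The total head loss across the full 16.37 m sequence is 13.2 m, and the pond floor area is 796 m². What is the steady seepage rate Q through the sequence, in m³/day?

39.9

Flow is perpendicular to layering, so the layers act in series and the equivalent K is the thickness-weighted harmonic mean.
Total thickness L = 9.13 + 7.24 = 16.37 m.
Σ(b_i/K_i) = 9.13/24.0 + 7.24/0.0275 = 263.7 d.
K_eq = L / Σ(b_i/K_i) = 16.37 / 263.7 = 0.06209 m/day.
Q = K_eq · A · (Δh/L) = 0.06209 × 796 × (13.2/16.37) = 39.85 m³/day.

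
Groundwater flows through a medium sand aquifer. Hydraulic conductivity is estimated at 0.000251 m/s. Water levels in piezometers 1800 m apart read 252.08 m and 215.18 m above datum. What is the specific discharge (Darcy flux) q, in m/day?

0.445

Convert K: 0.000251 m/s × 86400 = 21.69 m/day.
Hydraulic gradient i = (252.08 − 215.18) / 1800 = 36.9 / 1800 = 0.02050.
Specific discharge q = K · i = 21.69 × 0.02050 = 0.4446 m/day.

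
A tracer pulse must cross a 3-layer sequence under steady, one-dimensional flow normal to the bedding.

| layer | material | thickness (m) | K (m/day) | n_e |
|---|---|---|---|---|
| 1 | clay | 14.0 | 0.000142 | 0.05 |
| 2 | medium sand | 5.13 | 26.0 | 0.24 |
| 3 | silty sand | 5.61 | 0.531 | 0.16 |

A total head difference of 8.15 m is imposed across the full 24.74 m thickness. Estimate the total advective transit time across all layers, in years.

93.7

With flow normal to the layers, continuity requires the same specific discharge q through every layer.
Σ(b_i/K_i) = 14.0/0.000142 + 5.13/26.0 + 5.61/0.531 = 98602 d.
q = Δh / Σ(b_i/K_i) = 8.15 / 98602 = 8.266e-05 m/day.
In each layer the seepage velocity is v_i = q/n_i, so the layer transit time is t_i = b_i·n_i / q:
  layer 1 (clay): t_1 = 14.0 × 0.05 / 8.266e-05 = 8469 d
  layer 2 (medium sand): t_2 = 5.13 × 0.24 / 8.266e-05 = 14896 d
  layer 3 (silty sand): t_3 = 5.61 × 0.16 / 8.266e-05 = 10860 d
Total t = Σ t_i = 34224 days = 93.70 years.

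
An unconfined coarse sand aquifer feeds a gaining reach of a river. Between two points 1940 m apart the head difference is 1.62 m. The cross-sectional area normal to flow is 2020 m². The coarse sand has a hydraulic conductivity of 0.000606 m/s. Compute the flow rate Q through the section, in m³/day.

88.3

Convert K: 0.000606 m/s × 86400 = 52.36 m/day.
Hydraulic gradient i = Δh / L = 1.62 / 1940 = 0.0008351.
Darcy's law: Q = K · A · i = 52.36 × 2020 × 0.0008351 = 88.32 m³/day.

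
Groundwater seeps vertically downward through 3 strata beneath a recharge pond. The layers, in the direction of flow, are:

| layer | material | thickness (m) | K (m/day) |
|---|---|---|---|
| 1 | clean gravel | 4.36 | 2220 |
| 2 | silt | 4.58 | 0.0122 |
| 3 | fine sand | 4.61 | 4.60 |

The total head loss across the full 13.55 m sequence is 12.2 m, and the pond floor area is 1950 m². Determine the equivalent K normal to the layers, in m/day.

0.0360

Flow is perpendicular to layering, so the layers act in series and the equivalent K is the thickness-weighted harmonic mean.
Total thickness L = 4.36 + 4.58 + 4.61 = 13.55 m.
Σ(b_i/K_i) = 4.36/2220 + 4.58/0.0122 + 4.61/4.60 = 376.4 d.
K_eq = L / Σ(b_i/K_i) = 13.55 / 376.4 = 0.03600 m/day.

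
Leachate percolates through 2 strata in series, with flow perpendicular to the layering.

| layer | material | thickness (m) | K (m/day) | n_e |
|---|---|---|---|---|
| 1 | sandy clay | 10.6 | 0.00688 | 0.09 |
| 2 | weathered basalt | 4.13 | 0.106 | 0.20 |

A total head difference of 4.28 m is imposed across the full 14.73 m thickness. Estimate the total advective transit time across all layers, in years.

1.80

With flow normal to the layers, continuity requires the same specific discharge q through every layer.
Σ(b_i/K_i) = 10.6/0.00688 + 4.13/0.106 = 1580 d.
q = Δh / Σ(b_i/K_i) = 4.28 / 1580 = 0.002709 m/day.
In each layer the seepage velocity is v_i = q/n_i, so the layer transit time is t_i = b_i·n_i / q:
  layer 1 (sandy clay): t_1 = 10.6 × 0.09 / 0.002709 = 352.1 d
  layer 2 (weathered basalt): t_2 = 4.13 × 0.20 / 0.002709 = 304.9 d
Total t = Σ t_i = 657.0 days = 1.799 years.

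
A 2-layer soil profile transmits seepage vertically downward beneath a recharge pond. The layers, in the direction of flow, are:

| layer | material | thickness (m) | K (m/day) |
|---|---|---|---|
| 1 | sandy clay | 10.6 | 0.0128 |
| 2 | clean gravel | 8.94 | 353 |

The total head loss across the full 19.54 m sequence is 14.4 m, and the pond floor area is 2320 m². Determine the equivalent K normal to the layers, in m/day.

0.0236

Flow is perpendicular to layering, so the layers act in series and the equivalent K is the thickness-weighted harmonic mean.
Total thickness L = 10.6 + 8.94 = 19.54 m.
Σ(b_i/K_i) = 10.6/0.0128 + 8.94/353 = 828.2 d.
K_eq = L / Σ(b_i/K_i) = 19.54 / 828.2 = 0.02359 m/day.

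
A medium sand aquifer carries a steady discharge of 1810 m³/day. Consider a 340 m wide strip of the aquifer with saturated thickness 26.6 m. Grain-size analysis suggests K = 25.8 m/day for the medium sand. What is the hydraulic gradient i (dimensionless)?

0.00776

Cross-sectional area A = 340 × 26.6 = 9044 m².
From Q = K·A·i, i = Q / (K·A) = 1810 / (25.80 × 9044) = 0.007757.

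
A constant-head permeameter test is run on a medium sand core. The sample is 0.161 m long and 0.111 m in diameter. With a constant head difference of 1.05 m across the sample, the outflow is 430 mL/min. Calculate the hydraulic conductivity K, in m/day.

Cross-sectional area A = π·(d/2)² = π × (0.111/2)² = 0.009677 m².
Convert discharge: 430 mL/min = 7.167e-06 m³/s.
Darcy's law rearranged: K = Q·L / (A·Δh) = 7.167e-06 × 0.161 / (0.009677 × 1.05) = 0.0001136 m/s = 9.811 m/day.

9.81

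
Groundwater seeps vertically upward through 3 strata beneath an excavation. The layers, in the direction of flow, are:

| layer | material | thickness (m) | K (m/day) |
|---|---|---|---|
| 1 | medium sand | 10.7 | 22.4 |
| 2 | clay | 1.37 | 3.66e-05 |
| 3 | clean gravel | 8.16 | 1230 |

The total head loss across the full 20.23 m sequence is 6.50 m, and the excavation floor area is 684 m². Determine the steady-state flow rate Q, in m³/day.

Flow is perpendicular to layering, so the layers act in series and the equivalent K is the thickness-weighted harmonic mean.
Total thickness L = 10.7 + 1.37 + 8.16 = 20.23 m.
Σ(b_i/K_i) = 10.7/22.4 + 1.37/3.66e-05 + 8.16/1230 = 37432 d.
K_eq = L / Σ(b_i/K_i) = 20.23 / 37432 = 0.0005404 m/day.
Q = K_eq · A · (Δh/L) = 0.0005404 × 684 × (6.50/20.23) = 0.1188 m³/day.

0.119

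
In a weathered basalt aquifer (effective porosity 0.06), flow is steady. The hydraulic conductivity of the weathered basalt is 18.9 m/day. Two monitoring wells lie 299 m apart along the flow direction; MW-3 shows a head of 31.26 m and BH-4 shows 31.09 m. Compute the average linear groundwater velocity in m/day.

Hydraulic gradient i = (31.26 − 31.09) / 299 = 0.17 / 299 = 0.0005686.
Darcy flux q = K · i = 18.90 × 0.0005686 = 0.01075 m/day.
Seepage velocity v = q / n_e = 0.01075 / 0.06 = 0.1791 m/day.

0.179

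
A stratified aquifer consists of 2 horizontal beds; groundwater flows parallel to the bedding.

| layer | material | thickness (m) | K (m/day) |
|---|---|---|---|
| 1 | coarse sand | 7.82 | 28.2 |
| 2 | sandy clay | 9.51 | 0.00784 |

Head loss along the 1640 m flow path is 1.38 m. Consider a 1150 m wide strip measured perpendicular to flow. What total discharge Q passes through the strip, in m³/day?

213

Flow is parallel to layering, so each bed carries its own Darcy discharge and the transmissivities add.
Σ(K_i·b_i) = 28.2×7.82 + 0.00784×9.51 = 220.6 m²/day.
Hydraulic gradient i = Δh / L = 1.38 / 1640 = 0.0008415.
Q = Σ(K_i·b_i) · W · i = 220.6 × 1150 × 0.0008415 = 213.5 m³/day.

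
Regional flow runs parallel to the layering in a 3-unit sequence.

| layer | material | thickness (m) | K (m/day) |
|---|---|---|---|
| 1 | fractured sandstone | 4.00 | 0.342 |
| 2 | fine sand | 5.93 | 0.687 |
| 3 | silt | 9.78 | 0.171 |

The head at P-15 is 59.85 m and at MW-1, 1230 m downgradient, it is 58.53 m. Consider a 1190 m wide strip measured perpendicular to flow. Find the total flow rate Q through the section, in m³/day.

9.09

Flow is parallel to layering, so each bed carries its own Darcy discharge and the transmissivities add.
Σ(K_i·b_i) = 0.342×4.00 + 0.687×5.93 + 0.171×9.78 = 7.114 m²/day.
Hydraulic gradient i = (59.85 − 58.53) / 1230 = 1.32 / 1230 = 0.001073.
Q = Σ(K_i·b_i) · W · i = 7.114 × 1190 × 0.001073 = 9.085 m³/day.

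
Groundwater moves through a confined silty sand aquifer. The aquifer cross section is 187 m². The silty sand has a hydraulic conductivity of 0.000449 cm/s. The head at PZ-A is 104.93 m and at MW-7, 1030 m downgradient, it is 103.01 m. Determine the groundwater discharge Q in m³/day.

Convert K: 0.000449 cm/s × 864 = 0.3879 m/day.
Hydraulic gradient i = (104.93 − 103.01) / 1030 = 1.92 / 1030 = 0.001864.
Darcy's law: Q = K · A · i = 0.3879 × 187.0 × 0.001864 = 0.1352 m³/day.

0.135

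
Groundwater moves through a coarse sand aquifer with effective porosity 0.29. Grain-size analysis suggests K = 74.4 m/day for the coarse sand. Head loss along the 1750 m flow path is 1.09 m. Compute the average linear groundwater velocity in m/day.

Hydraulic gradient i = Δh / L = 1.09 / 1750 = 0.0006229.
Darcy flux q = K · i = 74.40 × 0.0006229 = 0.04634 m/day.
Seepage velocity v = q / n_e = 0.04634 / 0.29 = 0.1598 m/day.

0.160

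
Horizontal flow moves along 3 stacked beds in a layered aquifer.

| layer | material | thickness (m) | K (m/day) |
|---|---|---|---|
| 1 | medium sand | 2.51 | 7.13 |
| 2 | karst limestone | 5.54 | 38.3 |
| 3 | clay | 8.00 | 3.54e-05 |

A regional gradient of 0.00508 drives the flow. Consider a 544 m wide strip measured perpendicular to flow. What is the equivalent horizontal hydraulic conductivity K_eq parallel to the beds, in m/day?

Flow is parallel to layering, so each bed carries its own Darcy discharge and the transmissivities add.
Σ(K_i·b_i) = 7.13×2.51 + 38.3×5.54 + 3.54e-05×8.00 = 230.1 m²/day.
Total thickness b = 16.05 m, so K_eq = Σ(K_i·b_i)/b = 14.34 m/day.

14.3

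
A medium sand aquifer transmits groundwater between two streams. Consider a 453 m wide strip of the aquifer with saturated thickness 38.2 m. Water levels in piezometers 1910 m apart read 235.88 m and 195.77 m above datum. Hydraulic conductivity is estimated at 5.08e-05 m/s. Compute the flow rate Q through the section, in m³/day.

1590

Convert K: 5.08e-05 m/s × 86400 = 4.389 m/day.
Cross-sectional area A = 453 × 38.2 = 17305 m².
Hydraulic gradient i = (235.88 − 195.77) / 1910 = 40.11 / 1910 = 0.02100.
Darcy's law: Q = K · A · i = 4.389 × 17305 × 0.02100 = 1595 m³/day.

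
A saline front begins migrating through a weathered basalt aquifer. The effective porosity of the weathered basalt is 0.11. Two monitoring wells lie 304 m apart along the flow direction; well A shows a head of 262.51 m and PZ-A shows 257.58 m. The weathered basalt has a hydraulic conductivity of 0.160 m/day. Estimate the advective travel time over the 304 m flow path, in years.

Hydraulic gradient i = (262.51 − 257.58) / 304 = 4.93 / 304 = 0.01622.
Darcy flux q = K · i = 0.1600 × 0.01622 = 0.002595 m/day.
Seepage velocity v = q / n_e = 0.002595 / 0.11 = 0.02359 m/day.
Travel time t = L / v = 304 / 0.02359 = 12888 days = 35.28 years.

35.3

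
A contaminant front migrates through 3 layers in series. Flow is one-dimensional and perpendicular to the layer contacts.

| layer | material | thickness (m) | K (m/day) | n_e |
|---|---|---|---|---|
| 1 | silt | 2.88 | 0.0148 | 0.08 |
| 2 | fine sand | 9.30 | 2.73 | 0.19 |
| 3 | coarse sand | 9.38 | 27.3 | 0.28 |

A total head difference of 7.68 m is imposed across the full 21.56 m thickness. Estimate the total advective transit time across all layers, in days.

119

With flow normal to the layers, continuity requires the same specific discharge q through every layer.
Σ(b_i/K_i) = 2.88/0.0148 + 9.30/2.73 + 9.38/27.3 = 198.3 d.
q = Δh / Σ(b_i/K_i) = 7.68 / 198.3 = 0.03872 m/day.
In each layer the seepage velocity is v_i = q/n_i, so the layer transit time is t_i = b_i·n_i / q:
  layer 1 (silt): t_1 = 2.88 × 0.08 / 0.03872 = 5.950 d
  layer 2 (fine sand): t_2 = 9.30 × 0.19 / 0.03872 = 45.63 d
  layer 3 (coarse sand): t_3 = 9.38 × 0.28 / 0.03872 = 67.83 d
Total t = Σ t_i = 119.4 days.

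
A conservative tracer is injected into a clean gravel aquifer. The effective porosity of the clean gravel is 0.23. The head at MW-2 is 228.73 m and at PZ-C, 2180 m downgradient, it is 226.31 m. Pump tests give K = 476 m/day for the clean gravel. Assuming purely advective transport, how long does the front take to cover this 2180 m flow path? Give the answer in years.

Hydraulic gradient i = (228.73 − 226.31) / 2180 = 2.42 / 2180 = 0.001110.
Darcy flux q = K · i = 476.0 × 0.001110 = 0.5284 m/day.
Seepage velocity v = q / n_e = 0.5284 / 0.23 = 2.297 m/day.
Travel time t = L / v = 2180 / 2.297 = 948.9 days = 2.598 years.

2.60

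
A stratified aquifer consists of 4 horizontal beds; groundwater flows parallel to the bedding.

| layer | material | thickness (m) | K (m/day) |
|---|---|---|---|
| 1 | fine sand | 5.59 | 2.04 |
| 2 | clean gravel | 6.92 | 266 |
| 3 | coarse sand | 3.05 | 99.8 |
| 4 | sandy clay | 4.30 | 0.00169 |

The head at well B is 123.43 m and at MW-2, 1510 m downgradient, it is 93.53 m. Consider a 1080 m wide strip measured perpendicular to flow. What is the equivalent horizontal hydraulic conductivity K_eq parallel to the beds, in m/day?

109

Flow is parallel to layering, so each bed carries its own Darcy discharge and the transmissivities add.
Σ(K_i·b_i) = 2.04×5.59 + 266×6.92 + 99.8×3.05 + 0.00169×4.30 = 2157 m²/day.
Total thickness b = 19.86 m, so K_eq = Σ(K_i·b_i)/b = 108.6 m/day.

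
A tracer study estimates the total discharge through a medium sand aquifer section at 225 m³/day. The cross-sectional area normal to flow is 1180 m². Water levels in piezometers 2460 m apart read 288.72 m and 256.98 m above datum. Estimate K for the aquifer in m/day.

14.8

Hydraulic gradient i = (288.72 − 256.98) / 2460 = 31.74 / 2460 = 0.01290.
From Q = K·A·i, K = Q / (A·i) = 225 / (1180 × 0.01290) = 14.78 m/day.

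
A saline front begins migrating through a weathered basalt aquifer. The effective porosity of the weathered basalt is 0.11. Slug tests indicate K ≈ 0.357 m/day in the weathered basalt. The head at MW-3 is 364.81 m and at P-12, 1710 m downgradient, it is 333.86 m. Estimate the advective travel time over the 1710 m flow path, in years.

79.7

Hydraulic gradient i = (364.81 − 333.86) / 1710 = 30.95 / 1710 = 0.01810.
Darcy flux q = K · i = 0.3570 × 0.01810 = 0.006461 m/day.
Seepage velocity v = q / n_e = 0.006461 / 0.11 = 0.05874 m/day.
Travel time t = L / v = 1710 / 0.05874 = 29111 days = 79.70 years.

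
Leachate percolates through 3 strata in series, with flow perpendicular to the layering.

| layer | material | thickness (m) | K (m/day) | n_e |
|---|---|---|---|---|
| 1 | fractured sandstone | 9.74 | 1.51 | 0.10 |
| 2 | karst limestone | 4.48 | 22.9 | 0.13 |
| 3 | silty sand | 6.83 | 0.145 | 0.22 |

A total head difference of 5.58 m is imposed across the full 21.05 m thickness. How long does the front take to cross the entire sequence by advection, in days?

29.5

With flow normal to the layers, continuity requires the same specific discharge q through every layer.
Σ(b_i/K_i) = 9.74/1.51 + 4.48/22.9 + 6.83/0.145 = 53.75 d.
q = Δh / Σ(b_i/K_i) = 5.58 / 53.75 = 0.1038 m/day.
In each layer the seepage velocity is v_i = q/n_i, so the layer transit time is t_i = b_i·n_i / q:
  layer 1 (fractured sandstone): t_1 = 9.74 × 0.10 / 0.1038 = 9.382 d
  layer 2 (karst limestone): t_2 = 4.48 × 0.13 / 0.1038 = 5.610 d
  layer 3 (silty sand): t_3 = 6.83 × 0.22 / 0.1038 = 14.47 d
Total t = Σ t_i = 29.47 days.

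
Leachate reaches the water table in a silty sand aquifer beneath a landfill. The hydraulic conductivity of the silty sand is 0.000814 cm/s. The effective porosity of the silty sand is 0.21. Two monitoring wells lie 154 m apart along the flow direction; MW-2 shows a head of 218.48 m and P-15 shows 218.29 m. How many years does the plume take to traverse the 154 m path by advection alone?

Convert K: 0.000814 cm/s × 864 = 0.7033 m/day.
Hydraulic gradient i = (218.48 − 218.29) / 154 = 0.19 / 154 = 0.001234.
Darcy flux q = K · i = 0.7033 × 0.001234 = 0.0008677 m/day.
Seepage velocity v = q / n_e = 0.0008677 / 0.21 = 0.004132 m/day.
Travel time t = L / v = 154 / 0.004132 = 37271 days = 102.0 years.

102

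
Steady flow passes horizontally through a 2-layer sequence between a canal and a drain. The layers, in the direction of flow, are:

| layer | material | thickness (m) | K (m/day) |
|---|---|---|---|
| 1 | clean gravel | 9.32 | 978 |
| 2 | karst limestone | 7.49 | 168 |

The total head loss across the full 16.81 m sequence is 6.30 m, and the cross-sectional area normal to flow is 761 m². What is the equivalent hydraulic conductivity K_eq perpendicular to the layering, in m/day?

Flow is perpendicular to layering, so the layers act in series and the equivalent K is the thickness-weighted harmonic mean.
Total thickness L = 9.32 + 7.49 = 16.81 m.
Σ(b_i/K_i) = 9.32/978 + 7.49/168 = 0.05411 d.
K_eq = L / Σ(b_i/K_i) = 16.81 / 0.05411 = 310.6 m/day.

311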